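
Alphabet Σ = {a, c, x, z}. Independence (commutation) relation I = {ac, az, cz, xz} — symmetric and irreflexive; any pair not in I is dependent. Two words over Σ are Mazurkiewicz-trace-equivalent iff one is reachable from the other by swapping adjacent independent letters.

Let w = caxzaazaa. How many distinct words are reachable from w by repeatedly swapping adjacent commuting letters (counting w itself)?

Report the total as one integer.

drop 0:c onto floor
drop 1:a onto floor
drop 2:x onto {0:c, 1:a}
drop 3:z onto floor
drop 4:a onto {2:x}
drop 5:a onto {4:a}
drop 6:z onto {3:z}
drop 7:a onto {5:a}
drop 8:a onto {7:a}
ground layer = {0:c, 1:a, 3:z}
drop-orders for the pieces not yet dropped (sum over which currently-grounded one goes next):
  1 to go: {6} 1  {8} 1
  2 to go: {3,6} 1  {6,8} 2  {7,8} 1
  3 to go: {3,6,8} 3  {5,7,8} 1  {6,7,8} 3
  4 to go: {3,6,7,8} 6  {4,5,7,8} 1  {5,6,7,8} 4
  5 to go: {2,4,5,7,8} 1  {3,5,6,7,8} 10  {4,5,6,7,8} 5
  6 to go: {0,2,4,5,7,8} 1  {1,2,4,5,7,8} 1  {2,4,5,6,7,8} 6  {3,4,5,6,7,8} 15
  7 to go: {0,1,2,4,5,7,8} 2  {0,2,4,5,6,7,8} 7  {1,2,4,5,6,7,8} 7  {2,3,4,5,6,7,8} 21
  if 0:c drops first: 28 orders
  if 1:a drops first: 28 orders
  if 3:z drops first: 16 orders
heap linearizations: 72

72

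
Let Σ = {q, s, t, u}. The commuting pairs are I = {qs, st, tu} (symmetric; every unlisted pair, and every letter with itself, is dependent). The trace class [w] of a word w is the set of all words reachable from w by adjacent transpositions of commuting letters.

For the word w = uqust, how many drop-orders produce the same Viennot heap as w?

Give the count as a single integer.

drop 0:u onto floor
drop 1:q onto {0:u}
drop 2:u onto {1:q}
drop 3:s onto {2:u}
drop 4:t onto {1:q}
ground layer = {0:u}
drop-orders for the pieces not yet dropped (sum over which currently-grounded one goes next):
  1 to go: {3} 1  {4} 1
  2 to go: {2,3} 1  {3,4} 2
  3 to go: {2,3,4} 3
  if 0:u drops first: 3 orders

3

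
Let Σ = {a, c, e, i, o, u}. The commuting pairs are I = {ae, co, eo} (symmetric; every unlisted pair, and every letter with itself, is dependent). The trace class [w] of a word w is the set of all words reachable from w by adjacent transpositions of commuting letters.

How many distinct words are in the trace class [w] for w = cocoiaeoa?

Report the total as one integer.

24

drop 0:c onto floor
drop 1:o onto floor
drop 2:c onto {0:c}
drop 3:o onto {1:o}
drop 4:i onto {2:c, 3:o}
drop 5:a onto {4:i}
drop 6:e onto {4:i}
drop 7:o onto {5:a}
drop 8:a onto {7:o}
ground layer = {0:c, 1:o}
drop-orders for the pieces not yet dropped (sum over which currently-grounded one goes next):
  1 to go: {6} 1  {8} 1
  2 to go: {6,8} 2  {7,8} 1
  3 to go: {5,7,8} 1  {6,7,8} 3
  4 to go: {5,6,7,8} 4
  5 to go: {4,5,6,7,8} 4
  6 to go: {2,4,5,6,7,8} 4  {3,4,5,6,7,8} 4
  7 to go: {0,2,4,5,6,7,8} 4  {1,3,4,5,6,7,8} 4  {2,3,4,5,6,7,8} 8
  if 0:c drops first: 12 orders
  if 1:o drops first: 12 orders
heap linearizations: 24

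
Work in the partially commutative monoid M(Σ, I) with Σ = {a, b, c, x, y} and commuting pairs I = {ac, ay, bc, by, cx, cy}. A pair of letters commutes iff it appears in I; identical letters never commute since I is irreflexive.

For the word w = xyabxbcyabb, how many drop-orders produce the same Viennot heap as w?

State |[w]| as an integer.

165

#0=x has no predecessor
#1=y depends on [0:x]
#2=a depends on [0:x]
#3=b depends on [2:a]
#4=x depends on [1:y, 3:b]
#5=b depends on [4:x]
#6=c has no predecessor
#7=y depends on [4:x]
#8=a depends on [5:b]
#9=b depends on [8:a]
#10=b depends on [9:b]
sources: [0:x, 6:c]
N(rest) = Σ N(rest − s) over sources s of rest; N(one piece) = 1:
  size 1 → [6]=1  [7]=1  [10]=1
  size 2 → [6,7]=2  [6,10]=2  [7,10]=2  [9,10]=1
  size 3 → [6,7,10]=6  [6,9,10]=3  [7,9,10]=3  [8,9,10]=1
  size 4 → [5,8,9,10]=1  [6,7,9,10]=12  [6,8,9,10]=4  [7,8,9,10]=4
  size 5 → [5,6,8,9,10]=5  [5,7,8,9,10]=5  [6,7,8,9,10]=20
  size 6 → [4,5,7,8,9,10]=5  [5,6,7,8,9,10]=30
  size 7 → [1,4,5,7,8,9,10]=5  [3,4,5,7,8,9,10]=5  [4,5,6,7,8,9,10]=35
  size 8 → [1,3,4,5,7,8,9,10]=10  [1,4,5,6,7,8,9,10]=40  [2,3,4,5,7,8,9,10]=5  [3,4,5,6,7,8,9,10]=40
  size 9 → [1,2,3,4,5,7,8,9,10]=15  [1,3,4,5,6,7,8,9,10]=90  [2,3,4,5,6,7,8,9,10]=45
  first=0(x) contributes 150
  first=6(c) contributes 15
|[w]| = 165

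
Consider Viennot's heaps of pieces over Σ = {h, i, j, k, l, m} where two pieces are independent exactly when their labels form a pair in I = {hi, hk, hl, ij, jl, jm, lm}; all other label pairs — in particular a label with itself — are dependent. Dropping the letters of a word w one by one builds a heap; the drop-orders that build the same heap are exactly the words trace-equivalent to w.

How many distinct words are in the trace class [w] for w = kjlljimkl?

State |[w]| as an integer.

#0=k has no predecessor
#1=j depends on [0:k]
#2=l depends on [0:k]
#3=l depends on [2:l]
#4=j depends on [1:j]
#5=i depends on [3:l]
#6=m depends on [5:i]
#7=k depends on [4:j, 6:m]
#8=l depends on [7:k]
sources: [0:k]
N(rest) = Σ N(rest − s) over sources s of rest; N(one piece) = 1:
  size 1 → [8]=1
  size 2 → [7,8]=1
  size 3 → [4,7,8]=1  [6,7,8]=1
  size 4 → [1,4,7,8]=1  [4,6,7,8]=2  [5,6,7,8]=1
  size 5 → [1,4,6,7,8]=3  [3,5,6,7,8]=1  [4,5,6,7,8]=3
  size 6 → [1,4,5,6,7,8]=6  [2,3,5,6,7,8]=1  [3,4,5,6,7,8]=4
  size 7 → [1,3,4,5,6,7,8]=10  [2,3,4,5,6,7,8]=5
  first=0(k) contributes 15

15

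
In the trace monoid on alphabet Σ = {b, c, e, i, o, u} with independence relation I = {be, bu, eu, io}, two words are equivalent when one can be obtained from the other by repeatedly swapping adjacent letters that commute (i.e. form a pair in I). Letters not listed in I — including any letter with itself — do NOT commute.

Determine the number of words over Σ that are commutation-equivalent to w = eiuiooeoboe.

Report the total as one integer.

3

0(e) covers ∅
1(i) covers 0:e
2(u) covers 1:i
3(i) covers 2:u
4(o) covers 2:u
5(o) covers 4:o
6(e) covers 3:i, 5:o
7(o) covers 6:e
8(b) covers 7:o
9(o) covers 8:b
10(e) covers 9:o
floor of heap: 0:e
completions by unplaced set U, small U first (add the entries for U minus each lowest piece of U):
  |U|=1: {10}:1
  |U|=2: {9,10}:1
  |U|=3: {8,9,10}:1
  |U|=4: {7,8,9,10}:1
  |U|=5: {6,7,8,9,10}:1
  |U|=6: {3,6,7,8,9,10}:1  {5,6,7,8,9,10}:1
  |U|=7: {3,5,6,7,8,9,10}:2  {4,5,6,7,8,9,10}:1
  |U|=8: {3,4,5,6,7,8,9,10}:3
  |U|=9: {2,3,4,5,6,7,8,9,10}:3
  start at 0(e): 3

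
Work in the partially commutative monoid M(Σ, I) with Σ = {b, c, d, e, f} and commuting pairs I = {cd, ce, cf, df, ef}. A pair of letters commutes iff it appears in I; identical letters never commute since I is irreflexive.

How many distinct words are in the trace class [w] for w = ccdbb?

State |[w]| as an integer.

#0=c has no predecessor
#1=c depends on [0:c]
#2=d has no predecessor
#3=b depends on [1:c, 2:d]
#4=b depends on [3:b]
sources: [0:c, 2:d]
N(rest) = Σ N(rest − s) over sources s of rest; N(one piece) = 1:
  size 1 → [4]=1
  size 2 → [3,4]=1
  size 3 → [1,3,4]=1  [2,3,4]=1
  first=0(c) contributes 2
  first=2(d) contributes 1
|[w]| = 3

3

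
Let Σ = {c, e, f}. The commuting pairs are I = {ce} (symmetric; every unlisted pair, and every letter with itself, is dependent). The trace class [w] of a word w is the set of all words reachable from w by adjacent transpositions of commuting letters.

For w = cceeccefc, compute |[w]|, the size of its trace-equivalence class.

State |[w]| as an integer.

35

0(c) covers ∅
1(c) covers 0:c
2(e) covers ∅
3(e) covers 2:e
4(c) covers 1:c
5(c) covers 4:c
6(e) covers 3:e
7(f) covers 5:c, 6:e
8(c) covers 7:f
floor of heap: 0:c, 2:e
completions by unplaced set U, small U first (add the entries for U minus each lowest piece of U):
  |U|=1: {8}:1
  |U|=2: {7,8}:1
  |U|=3: {5,7,8}:1  {6,7,8}:1
  |U|=4: {3,6,7,8}:1  {4,5,7,8}:1  {5,6,7,8}:2
  |U|=5: {1,4,5,7,8}:1  {2,3,6,7,8}:1  {3,5,6,7,8}:3  {4,5,6,7,8}:3
  |U|=6: {0,1,4,5,7,8}:1  {1,4,5,6,7,8}:4  {2,3,5,6,7,8}:4  {3,4,5,6,7,8}:6
  |U|=7: {0,1,4,5,6,7,8}:5  {1,3,4,5,6,7,8}:10  {2,3,4,5,6,7,8}:10
  start at 0(c): 20
  start at 2(e): 15
sum over floor = 35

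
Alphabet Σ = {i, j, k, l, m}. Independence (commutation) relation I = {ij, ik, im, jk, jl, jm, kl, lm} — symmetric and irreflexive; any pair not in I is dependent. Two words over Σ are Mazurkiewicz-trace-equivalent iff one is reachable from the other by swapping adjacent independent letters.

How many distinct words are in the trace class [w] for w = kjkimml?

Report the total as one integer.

105

piece 0:k — minimal
piece 1:j — minimal
piece 2:k rests on {0:k}
piece 3:i — minimal
piece 4:m rests on {2:k}
piece 5:m rests on {4:m}
piece 6:l rests on {3:i}
minimal pieces: {0:k, 1:j, 3:i}
ways to finish when only these pieces remain (= sum over removing one remaining piece with nothing left below it):
  1 left: {1}→1  {5}→1  {6}→1
  2 left: {1,5}→2  {1,6}→2  {3,6}→1  {4,5}→1  {5,6}→2
  3 left: {1,3,6}→3  {1,4,5}→3  {1,5,6}→6  {2,4,5}→1  {3,5,6}→3  {4,5,6}→3
  4 left: {0,2,4,5}→1  {1,2,4,5}→4  {1,3,5,6}→12  {1,4,5,6}→12  {2,4,5,6}→4  {3,4,5,6}→6
  5 left: {0,1,2,4,5}→5  {0,2,4,5,6}→5  {1,2,4,5,6}→20  {1,3,4,5,6}→30  {2,3,4,5,6}→10
  placing 0:k first → 60 extensions
  placing 1:j first → 15 extensions
  placing 3:i first → 30 extensions
total linear extensions = 105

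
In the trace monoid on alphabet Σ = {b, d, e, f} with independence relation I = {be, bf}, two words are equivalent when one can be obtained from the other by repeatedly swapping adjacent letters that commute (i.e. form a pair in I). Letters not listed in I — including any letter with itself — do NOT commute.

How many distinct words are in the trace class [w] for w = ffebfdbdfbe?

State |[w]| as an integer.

0(f) covers ∅
1(f) covers 0:f
2(e) covers 1:f
3(b) covers ∅
4(f) covers 2:e
5(d) covers 3:b, 4:f
6(b) covers 5:d
7(d) covers 6:b
8(f) covers 7:d
9(b) covers 7:d
10(e) covers 8:f
floor of heap: 0:f, 3:b
completions by unplaced set U, small U first (add the entries for U minus each lowest piece of U):
  |U|=1: {9}:1  {10}:1
  |U|=2: {8,10}:1  {9,10}:2
  |U|=3: {8,9,10}:3
  |U|=4: {7,8,9,10}:3
  |U|=5: {6,7,8,9,10}:3
  |U|=6: {5,6,7,8,9,10}:3
  |U|=7: {3,5,6,7,8,9,10}:3  {4,5,6,7,8,9,10}:3
  |U|=8: {2,4,5,6,7,8,9,10}:3  {3,4,5,6,7,8,9,10}:6
  |U|=9: {1,2,4,5,6,7,8,9,10}:3  {2,3,4,5,6,7,8,9,10}:9
  start at 0(f): 12
  start at 3(b): 3
sum over floor = 15

15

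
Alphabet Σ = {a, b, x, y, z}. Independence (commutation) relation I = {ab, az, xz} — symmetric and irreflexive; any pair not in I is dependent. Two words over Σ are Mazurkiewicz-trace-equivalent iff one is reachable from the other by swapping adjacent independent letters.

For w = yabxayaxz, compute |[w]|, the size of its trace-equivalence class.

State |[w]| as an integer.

#0=y has no predecessor
#1=a depends on [0:y]
#2=b depends on [0:y]
#3=x depends on [1:a, 2:b]
#4=a depends on [3:x]
#5=y depends on [4:a]
#6=a depends on [5:y]
#7=x depends on [6:a]
#8=z depends on [5:y]
sources: [0:y]
N(rest) = Σ N(rest − s) over sources s of rest; N(one piece) = 1:
  size 1 → [7]=1  [8]=1
  size 2 → [6,7]=1  [7,8]=2
  size 3 → [6,7,8]=3
  size 4 → [5,6,7,8]=3
  size 5 → [4,5,6,7,8]=3
  size 6 → [3,4,5,6,7,8]=3
  size 7 → [1,3,4,5,6,7,8]=3  [2,3,4,5,6,7,8]=3
  first=0(y) contributes 6

6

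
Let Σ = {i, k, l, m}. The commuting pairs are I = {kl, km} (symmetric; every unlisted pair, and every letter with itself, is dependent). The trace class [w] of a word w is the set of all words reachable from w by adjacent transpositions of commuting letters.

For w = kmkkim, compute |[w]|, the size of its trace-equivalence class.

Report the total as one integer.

piece 0:k — minimal
piece 1:m — minimal
piece 2:k rests on {0:k}
piece 3:k rests on {2:k}
piece 4:i rests on {1:m, 3:k}
piece 5:m rests on {4:i}
minimal pieces: {0:k, 1:m}
ways to finish when only these pieces remain (= sum over removing one remaining piece with nothing left below it):
  1 left: {5}→1
  2 left: {4,5}→1
  3 left: {1,4,5}→1  {3,4,5}→1
  4 left: {1,3,4,5}→2  {2,3,4,5}→1
  placing 0:k first → 3 extensions
  placing 1:m first → 1 extensions
total linear extensions = 4

4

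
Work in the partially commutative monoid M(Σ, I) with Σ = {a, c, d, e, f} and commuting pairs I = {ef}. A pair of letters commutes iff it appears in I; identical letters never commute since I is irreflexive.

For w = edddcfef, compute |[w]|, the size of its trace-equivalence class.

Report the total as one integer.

3

#0=e has no predecessor
#1=d depends on [0:e]
#2=d depends on [1:d]
#3=d depends on [2:d]
#4=c depends on [3:d]
#5=f depends on [4:c]
#6=e depends on [4:c]
#7=f depends on [5:f]
sources: [0:e]
N(rest) = Σ N(rest − s) over sources s of rest; N(one piece) = 1:
  size 1 → [6]=1  [7]=1
  size 2 → [5,7]=1  [6,7]=2
  size 3 → [5,6,7]=3
  size 4 → [4,5,6,7]=3
  size 5 → [3,4,5,6,7]=3
  size 6 → [2,3,4,5,6,7]=3
  first=0(e) contributes 3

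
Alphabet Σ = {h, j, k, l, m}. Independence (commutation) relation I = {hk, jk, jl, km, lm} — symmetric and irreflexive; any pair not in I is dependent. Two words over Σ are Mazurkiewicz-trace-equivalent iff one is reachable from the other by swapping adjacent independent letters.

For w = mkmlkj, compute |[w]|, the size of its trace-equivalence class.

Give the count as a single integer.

drop 0:m onto floor
drop 1:k onto floor
drop 2:m onto {0:m}
drop 3:l onto {1:k}
drop 4:k onto {3:l}
drop 5:j onto {2:m}
ground layer = {0:m, 1:k}
drop-orders for the pieces not yet dropped (sum over which currently-grounded one goes next):
  1 to go: {4} 1  {5} 1
  2 to go: {2,5} 1  {3,4} 1  {4,5} 2
  3 to go: {0,2,5} 1  {1,3,4} 1  {2,4,5} 3  {3,4,5} 3
  4 to go: {0,2,4,5} 4  {1,3,4,5} 4  {2,3,4,5} 6
  if 0:m drops first: 10 orders
  if 1:k drops first: 10 orders
heap linearizations: 20

20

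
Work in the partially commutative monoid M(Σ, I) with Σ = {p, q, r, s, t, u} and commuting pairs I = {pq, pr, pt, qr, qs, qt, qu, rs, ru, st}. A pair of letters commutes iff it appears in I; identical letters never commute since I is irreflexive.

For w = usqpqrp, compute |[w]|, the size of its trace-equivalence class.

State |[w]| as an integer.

105

0(u) covers ∅
1(s) covers 0:u
2(q) covers ∅
3(p) covers 1:s
4(q) covers 2:q
5(r) covers ∅
6(p) covers 3:p
floor of heap: 0:u, 2:q, 5:r
completions by unplaced set U, small U first (add the entries for U minus each lowest piece of U):
  |U|=1: {4}:1  {5}:1  {6}:1
  |U|=2: {2,4}:1  {3,6}:1  {4,5}:2  {4,6}:2  {5,6}:2
  |U|=3: {1,3,6}:1  {2,4,5}:3  {2,4,6}:3  {3,4,6}:3  {3,5,6}:3  {4,5,6}:6
  |U|=4: {0,1,3,6}:1  {1,3,4,6}:4  {1,3,5,6}:4  {2,3,4,6}:6  {2,4,5,6}:12  {3,4,5,6}:12
  |U|=5: {0,1,3,4,6}:5  {0,1,3,5,6}:5  {1,2,3,4,6}:10  {1,3,4,5,6}:20  {2,3,4,5,6}:30
  start at 0(u): 60
  start at 2(q): 30
  start at 5(r): 15
sum over floor = 105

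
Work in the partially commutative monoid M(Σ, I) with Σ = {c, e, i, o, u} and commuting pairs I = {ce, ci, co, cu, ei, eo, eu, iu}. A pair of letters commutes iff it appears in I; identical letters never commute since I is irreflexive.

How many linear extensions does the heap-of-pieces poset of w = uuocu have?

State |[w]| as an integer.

5

0(u) covers ∅
1(u) covers 0:u
2(o) covers 1:u
3(c) covers ∅
4(u) covers 2:o
floor of heap: 0:u, 3:c
completions by unplaced set U, small U first (add the entries for U minus each lowest piece of U):
  |U|=1: {3}:1  {4}:1
  |U|=2: {2,4}:1  {3,4}:2
  |U|=3: {1,2,4}:1  {2,3,4}:3
  start at 0(u): 4
  start at 3(c): 1
sum over floor = 5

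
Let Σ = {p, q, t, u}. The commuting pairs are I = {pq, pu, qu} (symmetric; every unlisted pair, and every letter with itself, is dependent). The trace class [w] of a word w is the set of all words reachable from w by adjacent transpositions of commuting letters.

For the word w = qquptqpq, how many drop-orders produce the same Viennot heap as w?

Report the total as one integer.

36

#0=q has no predecessor
#1=q depends on [0:q]
#2=u has no predecessor
#3=p has no predecessor
#4=t depends on [1:q, 2:u, 3:p]
#5=q depends on [4:t]
#6=p depends on [4:t]
#7=q depends on [5:q]
sources: [0:q, 2:u, 3:p]
N(rest) = Σ N(rest − s) over sources s of rest; N(one piece) = 1:
  size 1 → [6]=1  [7]=1
  size 2 → [5,7]=1  [6,7]=2
  size 3 → [5,6,7]=3
  size 4 → [4,5,6,7]=3
  size 5 → [1,4,5,6,7]=3  [2,4,5,6,7]=3  [3,4,5,6,7]=3
  size 6 → [0,1,4,5,6,7]=3  [1,2,4,5,6,7]=6  [1,3,4,5,6,7]=6  [2,3,4,5,6,7]=6
  first=0(q) contributes 18
  first=2(u) contributes 9
  first=3(p) contributes 9
|[w]| = 36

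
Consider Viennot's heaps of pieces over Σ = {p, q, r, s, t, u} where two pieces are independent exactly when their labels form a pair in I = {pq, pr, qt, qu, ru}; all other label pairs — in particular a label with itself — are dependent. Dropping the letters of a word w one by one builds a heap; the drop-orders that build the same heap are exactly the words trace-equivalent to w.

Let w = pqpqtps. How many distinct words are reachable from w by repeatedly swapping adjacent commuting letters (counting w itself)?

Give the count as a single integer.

0(p) covers ∅
1(q) covers ∅
2(p) covers 0:p
3(q) covers 1:q
4(t) covers 2:p
5(p) covers 4:t
6(s) covers 3:q, 5:p
floor of heap: 0:p, 1:q
completions by unplaced set U, small U first (add the entries for U minus each lowest piece of U):
  |U|=1: {6}:1
  |U|=2: {3,6}:1  {5,6}:1
  |U|=3: {1,3,6}:1  {3,5,6}:2  {4,5,6}:1
  |U|=4: {1,3,5,6}:3  {2,4,5,6}:1  {3,4,5,6}:3
  |U|=5: {0,2,4,5,6}:1  {1,3,4,5,6}:6  {2,3,4,5,6}:4
  start at 0(p): 10
  start at 1(q): 5
sum over floor = 15

15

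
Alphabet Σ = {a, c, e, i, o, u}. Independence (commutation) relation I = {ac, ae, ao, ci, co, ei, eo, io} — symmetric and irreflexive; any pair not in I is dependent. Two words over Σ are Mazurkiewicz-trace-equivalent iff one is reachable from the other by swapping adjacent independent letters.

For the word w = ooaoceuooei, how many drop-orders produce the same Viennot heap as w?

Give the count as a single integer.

720

drop 0:o onto floor
drop 1:o onto {0:o}
drop 2:a onto floor
drop 3:o onto {1:o}
drop 4:c onto floor
drop 5:e onto {4:c}
drop 6:u onto {2:a, 3:o, 5:e}
drop 7:o onto {6:u}
drop 8:o onto {7:o}
drop 9:e onto {6:u}
drop 10:i onto {6:u}
ground layer = {0:o, 2:a, 4:c}
drop-orders for the pieces not yet dropped (sum over which currently-grounded one goes next):
  1 to go: {8} 1  {9} 1  {10} 1
  2 to go: {7,8} 1  {8,9} 2  {8,10} 2  {9,10} 2
  3 to go: {7,8,9} 3  {7,8,10} 3  {8,9,10} 6
  4 to go: {7,8,9,10} 12
  5 to go: {6,7,8,9,10} 12
  6 to go: {2,6,7,8,9,10} 12  {3,6,7,8,9,10} 12  {5,6,7,8,9,10} 12
  7 to go: {1,3,6,7,8,9,10} 12  {2,3,6,7,8,9,10} 24  {2,5,6,7,8,9,10} 24  {3,5,6,7,8,9,10} 24  {4,5,6,7,8,9,10} 12
  8 to go: {0,1,3,6,7,8,9,10} 12  {1,2,3,6,7,8,9,10} 36  {1,3,5,6,7,8,9,10} 36  {2,3,5,6,7,8,9,10} 72  {2,4,5,6,7,8,9,10} 36  {3,4,5,6,7,8,9,10} 36
  9 to go: {0,1,2,3,6,7,8,9,10} 48  {0,1,3,5,6,7,8,9,10} 48  {1,2,3,5,6,7,8,9,10} 144  {1,3,4,5,6,7,8,9,10} 72  {2,3,4,5,6,7,8,9,10} 144
  if 0:o drops first: 360 orders
  if 2:a drops first: 120 orders
  if 4:c drops first: 240 orders
heap linearizations: 720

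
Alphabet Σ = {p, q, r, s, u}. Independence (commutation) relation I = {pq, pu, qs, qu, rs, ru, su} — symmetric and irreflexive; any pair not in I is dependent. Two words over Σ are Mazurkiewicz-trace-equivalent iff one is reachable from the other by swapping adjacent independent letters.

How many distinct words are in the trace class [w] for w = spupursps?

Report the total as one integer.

#0=s has no predecessor
#1=p depends on [0:s]
#2=u has no predecessor
#3=p depends on [1:p]
#4=u depends on [2:u]
#5=r depends on [3:p]
#6=s depends on [3:p]
#7=p depends on [5:r, 6:s]
#8=s depends on [7:p]
sources: [0:s, 2:u]
N(rest) = Σ N(rest − s) over sources s of rest; N(one piece) = 1:
  size 1 → [4]=1  [8]=1
  size 2 → [2,4]=1  [4,8]=2  [7,8]=1
  size 3 → [2,4,8]=3  [4,7,8]=3  [5,7,8]=1  [6,7,8]=1
  size 4 → [2,4,7,8]=6  [4,5,7,8]=4  [4,6,7,8]=4  [5,6,7,8]=2
  size 5 → [2,4,5,7,8]=10  [2,4,6,7,8]=10  [3,5,6,7,8]=2  [4,5,6,7,8]=10
  size 6 → [1,3,5,6,7,8]=2  [2,4,5,6,7,8]=30  [3,4,5,6,7,8]=12
  size 7 → [0,1,3,5,6,7,8]=2  [1,3,4,5,6,7,8]=14  [2,3,4,5,6,7,8]=42
  first=0(s) contributes 56
  first=2(u) contributes 16
|[w]| = 72

72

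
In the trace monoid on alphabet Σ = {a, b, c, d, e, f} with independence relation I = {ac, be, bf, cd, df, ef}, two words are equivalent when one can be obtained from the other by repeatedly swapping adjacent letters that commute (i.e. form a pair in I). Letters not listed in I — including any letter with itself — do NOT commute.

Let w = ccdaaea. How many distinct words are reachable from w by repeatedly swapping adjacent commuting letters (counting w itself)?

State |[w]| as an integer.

10

0(c) covers ∅
1(c) covers 0:c
2(d) covers ∅
3(a) covers 2:d
4(a) covers 3:a
5(e) covers 1:c, 4:a
6(a) covers 5:e
floor of heap: 0:c, 2:d
completions by unplaced set U, small U first (add the entries for U minus each lowest piece of U):
  |U|=1: {6}:1
  |U|=2: {5,6}:1
  |U|=3: {1,5,6}:1  {4,5,6}:1
  |U|=4: {0,1,5,6}:1  {1,4,5,6}:2  {3,4,5,6}:1
  |U|=5: {0,1,4,5,6}:3  {1,3,4,5,6}:3  {2,3,4,5,6}:1
  start at 0(c): 4
  start at 2(d): 6
sum over floor = 10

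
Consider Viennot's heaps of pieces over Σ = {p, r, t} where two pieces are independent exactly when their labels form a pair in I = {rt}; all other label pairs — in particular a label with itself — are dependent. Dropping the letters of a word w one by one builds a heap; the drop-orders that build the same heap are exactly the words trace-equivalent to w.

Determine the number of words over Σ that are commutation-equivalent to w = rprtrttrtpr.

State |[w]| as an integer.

piece 0:r — minimal
piece 1:p rests on {0:r}
piece 2:r rests on {1:p}
piece 3:t rests on {1:p}
piece 4:r rests on {2:r}
piece 5:t rests on {3:t}
piece 6:t rests on {5:t}
piece 7:r rests on {4:r}
piece 8:t rests on {6:t}
piece 9:p rests on {7:r, 8:t}
piece 10:r rests on {9:p}
minimal pieces: {0:r}
ways to finish when only these pieces remain (= sum over removing one remaining piece with nothing left below it):
  1 left: {10}→1
  2 left: {9,10}→1
  3 left: {7,9,10}→1  {8,9,10}→1
  4 left: {4,7,9,10}→1  {6,8,9,10}→1  {7,8,9,10}→2
  5 left: {2,4,7,9,10}→1  {4,7,8,9,10}→3  {5,6,8,9,10}→1  {6,7,8,9,10}→3
  6 left: {2,4,7,8,9,10}→4  {3,5,6,8,9,10}→1  {4,6,7,8,9,10}→6  {5,6,7,8,9,10}→4
  7 left: {2,4,6,7,8,9,10}→10  {3,5,6,7,8,9,10}→5  {4,5,6,7,8,9,10}→10
  8 left: {2,4,5,6,7,8,9,10}→20  {3,4,5,6,7,8,9,10}→15
  9 left: {2,3,4,5,6,7,8,9,10}→35
  placing 0:r first → 35 extensions

35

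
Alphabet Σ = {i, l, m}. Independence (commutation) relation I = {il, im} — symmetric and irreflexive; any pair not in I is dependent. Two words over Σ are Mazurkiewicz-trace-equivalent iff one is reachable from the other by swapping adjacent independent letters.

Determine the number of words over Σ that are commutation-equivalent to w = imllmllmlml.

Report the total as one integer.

11

#0=i has no predecessor
#1=m has no predecessor
#2=l depends on [1:m]
#3=l depends on [2:l]
#4=m depends on [3:l]
#5=l depends on [4:m]
#6=l depends on [5:l]
#7=m depends on [6:l]
#8=l depends on [7:m]
#9=m depends on [8:l]
#10=l depends on [9:m]
sources: [0:i, 1:m]
N(rest) = Σ N(rest − s) over sources s of rest; N(one piece) = 1:
  size 1 → [0]=1  [10]=1
  size 2 → [0,10]=2  [9,10]=1
  size 3 → [0,9,10]=3  [8,9,10]=1
  size 4 → [0,8,9,10]=4  [7,8,9,10]=1
  size 5 → [0,7,8,9,10]=5  [6,7,8,9,10]=1
  size 6 → [0,6,7,8,9,10]=6  [5,6,7,8,9,10]=1
  size 7 → [0,5,6,7,8,9,10]=7  [4,5,6,7,8,9,10]=1
  size 8 → [0,4,5,6,7,8,9,10]=8  [3,4,5,6,7,8,9,10]=1
  size 9 → [0,3,4,5,6,7,8,9,10]=9  [2,3,4,5,6,7,8,9,10]=1
  first=0(i) contributes 1
  first=1(m) contributes 10
|[w]| = 11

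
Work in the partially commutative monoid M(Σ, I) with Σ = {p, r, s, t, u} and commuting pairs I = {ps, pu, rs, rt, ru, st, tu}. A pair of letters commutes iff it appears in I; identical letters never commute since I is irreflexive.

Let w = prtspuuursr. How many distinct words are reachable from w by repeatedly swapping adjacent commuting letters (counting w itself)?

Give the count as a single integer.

924

piece 0:p — minimal
piece 1:r rests on {0:p}
piece 2:t rests on {0:p}
piece 3:s — minimal
piece 4:p rests on {1:r, 2:t}
piece 5:u rests on {3:s}
piece 6:u rests on {5:u}
piece 7:u rests on {6:u}
piece 8:r rests on {4:p}
piece 9:s rests on {7:u}
piece 10:r rests on {8:r}
minimal pieces: {0:p, 3:s}
ways to finish when only these pieces remain (= sum over removing one remaining piece with nothing left below it):
  1 left: {9}→1  {10}→1
  2 left: {7,9}→1  {8,10}→1  {9,10}→2
  3 left: {4,8,10}→1  {6,7,9}→1  {7,9,10}→3  {8,9,10}→3
  4 left: {1,4,8,10}→1  {2,4,8,10}→1  {4,8,9,10}→4  {5,6,7,9}→1  {6,7,9,10}→4  {7,8,9,10}→6
  5 left: {1,2,4,8,10}→2  {1,4,8,9,10}→5  {2,4,8,9,10}→5  {3,5,6,7,9}→1  {4,7,8,9,10}→10  {5,6,7,9,10}→5  {6,7,8,9,10}→10
  6 left: {0,1,2,4,8,10}→2  {1,2,4,8,9,10}→12  {1,4,7,8,9,10}→15  {2,4,7,8,9,10}→15  {3,5,6,7,9,10}→6  {4,6,7,8,9,10}→20  {5,6,7,8,9,10}→15
  7 left: {0,1,2,4,8,9,10}→14  {1,2,4,7,8,9,10}→42  {1,4,6,7,8,9,10}→35  {2,4,6,7,8,9,10}→35  {3,5,6,7,8,9,10}→21  {4,5,6,7,8,9,10}→35
  8 left: {0,1,2,4,7,8,9,10}→56  {1,2,4,6,7,8,9,10}→112  {1,4,5,6,7,8,9,10}→70  {2,4,5,6,7,8,9,10}→70  {3,4,5,6,7,8,9,10}→56
  9 left: {0,1,2,4,6,7,8,9,10}→168  {1,2,4,5,6,7,8,9,10}→252  {1,3,4,5,6,7,8,9,10}→126  {2,3,4,5,6,7,8,9,10}→126
  placing 0:p first → 504 extensions
  placing 3:s first → 420 extensions
total linear extensions = 924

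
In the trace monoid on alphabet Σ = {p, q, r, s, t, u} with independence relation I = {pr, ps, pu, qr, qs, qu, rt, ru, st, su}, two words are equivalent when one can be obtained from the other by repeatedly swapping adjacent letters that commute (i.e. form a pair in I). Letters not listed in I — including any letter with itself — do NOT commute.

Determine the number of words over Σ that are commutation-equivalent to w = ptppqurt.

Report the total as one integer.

32

piece 0:p — minimal
piece 1:t rests on {0:p}
piece 2:p rests on {1:t}
piece 3:p rests on {2:p}
piece 4:q rests on {3:p}
piece 5:u rests on {1:t}
piece 6:r — minimal
piece 7:t rests on {4:q, 5:u}
minimal pieces: {0:p, 6:r}
ways to finish when only these pieces remain (= sum over removing one remaining piece with nothing left below it):
  1 left: {6}→1  {7}→1
  2 left: {4,7}→1  {5,7}→1  {6,7}→2
  3 left: {3,4,7}→1  {4,5,7}→2  {4,6,7}→3  {5,6,7}→3
  4 left: {2,3,4,7}→1  {3,4,5,7}→3  {3,4,6,7}→4  {4,5,6,7}→8
  5 left: {2,3,4,5,7}→4  {2,3,4,6,7}→5  {3,4,5,6,7}→15
  6 left: {1,2,3,4,5,7}→4  {2,3,4,5,6,7}→24
  placing 0:p first → 28 extensions
  placing 6:r first → 4 extensions
total linear extensions = 32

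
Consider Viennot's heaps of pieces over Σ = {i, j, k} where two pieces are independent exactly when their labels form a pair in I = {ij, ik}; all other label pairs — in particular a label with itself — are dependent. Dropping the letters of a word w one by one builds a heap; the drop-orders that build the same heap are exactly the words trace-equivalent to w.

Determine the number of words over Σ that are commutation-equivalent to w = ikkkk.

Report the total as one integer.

0(i) covers ∅
1(k) covers ∅
2(k) covers 1:k
3(k) covers 2:k
4(k) covers 3:k
floor of heap: 0:i, 1:k
completions by unplaced set U, small U first (add the entries for U minus each lowest piece of U):
  |U|=1: {0}:1  {4}:1
  |U|=2: {0,4}:2  {3,4}:1
  |U|=3: {0,3,4}:3  {2,3,4}:1
  start at 0(i): 1
  start at 1(k): 4
sum over floor = 5

5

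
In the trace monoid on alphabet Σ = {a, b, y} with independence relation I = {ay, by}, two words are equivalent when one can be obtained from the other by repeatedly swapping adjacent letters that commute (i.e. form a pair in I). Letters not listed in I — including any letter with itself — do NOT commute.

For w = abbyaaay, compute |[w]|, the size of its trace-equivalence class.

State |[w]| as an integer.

0(a) covers ∅
1(b) covers 0:a
2(b) covers 1:b
3(y) covers ∅
4(a) covers 2:b
5(a) covers 4:a
6(a) covers 5:a
7(y) covers 3:y
floor of heap: 0:a, 3:y
completions by unplaced set U, small U first (add the entries for U minus each lowest piece of U):
  |U|=1: {6}:1  {7}:1
  |U|=2: {3,7}:1  {5,6}:1  {6,7}:2
  |U|=3: {3,6,7}:3  {4,5,6}:1  {5,6,7}:3
  |U|=4: {2,4,5,6}:1  {3,5,6,7}:6  {4,5,6,7}:4
  |U|=5: {1,2,4,5,6}:1  {2,4,5,6,7}:5  {3,4,5,6,7}:10
  |U|=6: {0,1,2,4,5,6}:1  {1,2,4,5,6,7}:6  {2,3,4,5,6,7}:15
  start at 0(a): 21
  start at 3(y): 7
sum over floor = 28

28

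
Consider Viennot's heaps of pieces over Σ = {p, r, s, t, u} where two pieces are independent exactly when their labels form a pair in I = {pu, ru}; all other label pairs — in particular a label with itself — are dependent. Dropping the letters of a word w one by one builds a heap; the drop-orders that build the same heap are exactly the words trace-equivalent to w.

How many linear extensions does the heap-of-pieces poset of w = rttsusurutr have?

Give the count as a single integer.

3

0(r) covers ∅
1(t) covers 0:r
2(t) covers 1:t
3(s) covers 2:t
4(u) covers 3:s
5(s) covers 4:u
6(u) covers 5:s
7(r) covers 5:s
8(u) covers 6:u
9(t) covers 7:r, 8:u
10(r) covers 9:t
floor of heap: 0:r
completions by unplaced set U, small U first (add the entries for U minus each lowest piece of U):
  |U|=1: {10}:1
  |U|=2: {9,10}:1
  |U|=3: {7,9,10}:1  {8,9,10}:1
  |U|=4: {6,8,9,10}:1  {7,8,9,10}:2
  |U|=5: {6,7,8,9,10}:3
  |U|=6: {5,6,7,8,9,10}:3
  |U|=7: {4,5,6,7,8,9,10}:3
  |U|=8: {3,4,5,6,7,8,9,10}:3
  |U|=9: {2,3,4,5,6,7,8,9,10}:3
  start at 0(r): 3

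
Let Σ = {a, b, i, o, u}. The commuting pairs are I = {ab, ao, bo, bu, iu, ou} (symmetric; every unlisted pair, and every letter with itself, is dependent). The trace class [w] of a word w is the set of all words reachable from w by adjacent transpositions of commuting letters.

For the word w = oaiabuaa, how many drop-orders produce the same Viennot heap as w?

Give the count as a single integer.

10

0(o) covers ∅
1(a) covers ∅
2(i) covers 0:o, 1:a
3(a) covers 2:i
4(b) covers 2:i
5(u) covers 3:a
6(a) covers 5:u
7(a) covers 6:a
floor of heap: 0:o, 1:a
completions by unplaced set U, small U first (add the entries for U minus each lowest piece of U):
  |U|=1: {4}:1  {7}:1
  |U|=2: {4,7}:2  {6,7}:1
  |U|=3: {4,6,7}:3  {5,6,7}:1
  |U|=4: {3,5,6,7}:1  {4,5,6,7}:4
  |U|=5: {3,4,5,6,7}:5
  |U|=6: {2,3,4,5,6,7}:5
  start at 0(o): 5
  start at 1(a): 5
sum over floor = 10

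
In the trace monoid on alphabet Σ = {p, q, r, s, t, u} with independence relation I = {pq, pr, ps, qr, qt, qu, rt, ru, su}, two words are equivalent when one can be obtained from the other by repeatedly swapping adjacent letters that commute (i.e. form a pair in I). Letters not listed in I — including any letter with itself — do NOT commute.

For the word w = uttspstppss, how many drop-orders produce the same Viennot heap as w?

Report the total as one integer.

18

piece 0:u — minimal
piece 1:t rests on {0:u}
piece 2:t rests on {1:t}
piece 3:s rests on {2:t}
piece 4:p rests on {2:t}
piece 5:s rests on {3:s}
piece 6:t rests on {4:p, 5:s}
piece 7:p rests on {6:t}
piece 8:p rests on {7:p}
piece 9:s rests on {6:t}
piece 10:s rests on {9:s}
minimal pieces: {0:u}
ways to finish when only these pieces remain (= sum over removing one remaining piece with nothing left below it):
  1 left: {8}→1  {10}→1
  2 left: {7,8}→1  {8,10}→2  {9,10}→1
  3 left: {7,8,10}→3  {8,9,10}→3
  4 left: {7,8,9,10}→6
  5 left: {6,7,8,9,10}→6
  6 left: {4,6,7,8,9,10}→6  {5,6,7,8,9,10}→6
  7 left: {3,5,6,7,8,9,10}→6  {4,5,6,7,8,9,10}→12
  8 left: {3,4,5,6,7,8,9,10}→18
  9 left: {2,3,4,5,6,7,8,9,10}→18
  placing 0:u first → 18 extensions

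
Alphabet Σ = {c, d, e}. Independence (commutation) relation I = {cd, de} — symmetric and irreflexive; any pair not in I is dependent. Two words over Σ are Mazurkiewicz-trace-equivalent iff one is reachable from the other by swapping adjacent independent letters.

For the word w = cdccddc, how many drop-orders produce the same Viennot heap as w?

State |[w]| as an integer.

piece 0:c — minimal
piece 1:d — minimal
piece 2:c rests on {0:c}
piece 3:c rests on {2:c}
piece 4:d rests on {1:d}
piece 5:d rests on {4:d}
piece 6:c rests on {3:c}
minimal pieces: {0:c, 1:d}
ways to finish when only these pieces remain (= sum over removing one remaining piece with nothing left below it):
  1 left: {5}→1  {6}→1
  2 left: {3,6}→1  {4,5}→1  {5,6}→2
  3 left: {1,4,5}→1  {2,3,6}→1  {3,5,6}→3  {4,5,6}→3
  4 left: {0,2,3,6}→1  {1,4,5,6}→4  {2,3,5,6}→4  {3,4,5,6}→6
  5 left: {0,2,3,5,6}→5  {1,3,4,5,6}→10  {2,3,4,5,6}→10
  placing 0:c first → 20 extensions
  placing 1:d first → 15 extensions
total linear extensions = 35

35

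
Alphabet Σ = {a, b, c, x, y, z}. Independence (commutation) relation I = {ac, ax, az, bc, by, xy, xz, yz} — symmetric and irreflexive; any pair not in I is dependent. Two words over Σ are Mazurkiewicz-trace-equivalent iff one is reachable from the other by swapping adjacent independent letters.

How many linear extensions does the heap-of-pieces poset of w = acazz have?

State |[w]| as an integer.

10

piece 0:a — minimal
piece 1:c — minimal
piece 2:a rests on {0:a}
piece 3:z rests on {1:c}
piece 4:z rests on {3:z}
minimal pieces: {0:a, 1:c}
ways to finish when only these pieces remain (= sum over removing one remaining piece with nothing left below it):
  1 left: {2}→1  {4}→1
  2 left: {0,2}→1  {2,4}→2  {3,4}→1
  3 left: {0,2,4}→3  {1,3,4}→1  {2,3,4}→3
  placing 0:a first → 4 extensions
  placing 1:c first → 6 extensions
total linear extensions = 10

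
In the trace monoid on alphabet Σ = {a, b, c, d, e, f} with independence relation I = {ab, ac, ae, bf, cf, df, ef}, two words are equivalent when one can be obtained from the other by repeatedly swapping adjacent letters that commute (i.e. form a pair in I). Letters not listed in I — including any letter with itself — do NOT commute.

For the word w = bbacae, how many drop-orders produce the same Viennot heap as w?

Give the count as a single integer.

15

drop 0:b onto floor
drop 1:b onto {0:b}
drop 2:a onto floor
drop 3:c onto {1:b}
drop 4:a onto {2:a}
drop 5:e onto {3:c}
ground layer = {0:b, 2:a}
drop-orders for the pieces not yet dropped (sum over which currently-grounded one goes next):
  1 to go: {4} 1  {5} 1
  2 to go: {2,4} 1  {3,5} 1  {4,5} 2
  3 to go: {1,3,5} 1  {2,4,5} 3  {3,4,5} 3
  4 to go: {0,1,3,5} 1  {1,3,4,5} 4  {2,3,4,5} 6
  if 0:b drops first: 10 orders
  if 2:a drops first: 5 orders
heap linearizations: 15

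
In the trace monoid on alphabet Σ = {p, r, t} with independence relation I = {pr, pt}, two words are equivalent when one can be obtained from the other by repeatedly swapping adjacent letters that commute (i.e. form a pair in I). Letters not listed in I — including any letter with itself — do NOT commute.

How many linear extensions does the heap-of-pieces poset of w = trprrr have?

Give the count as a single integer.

piece 0:t — minimal
piece 1:r rests on {0:t}
piece 2:p — minimal
piece 3:r rests on {1:r}
piece 4:r rests on {3:r}
piece 5:r rests on {4:r}
minimal pieces: {0:t, 2:p}
ways to finish when only these pieces remain (= sum over removing one remaining piece with nothing left below it):
  1 left: {2}→1  {5}→1
  2 left: {2,5}→2  {4,5}→1
  3 left: {2,4,5}→3  {3,4,5}→1
  4 left: {1,3,4,5}→1  {2,3,4,5}→4
  placing 0:t first → 5 extensions
  placing 2:p first → 1 extensions
total linear extensions = 6

6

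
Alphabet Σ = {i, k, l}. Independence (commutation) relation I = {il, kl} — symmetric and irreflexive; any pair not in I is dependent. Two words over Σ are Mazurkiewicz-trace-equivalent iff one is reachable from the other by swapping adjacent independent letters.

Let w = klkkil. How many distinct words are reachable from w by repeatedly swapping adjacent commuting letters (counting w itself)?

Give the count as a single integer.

#0=k has no predecessor
#1=l has no predecessor
#2=k depends on [0:k]
#3=k depends on [2:k]
#4=i depends on [3:k]
#5=l depends on [1:l]
sources: [0:k, 1:l]
N(rest) = Σ N(rest − s) over sources s of rest; N(one piece) = 1:
  size 1 → [4]=1  [5]=1
  size 2 → [1,5]=1  [3,4]=1  [4,5]=2
  size 3 → [1,4,5]=3  [2,3,4]=1  [3,4,5]=3
  size 4 → [0,2,3,4]=1  [1,3,4,5]=6  [2,3,4,5]=4
  first=0(k) contributes 10
  first=1(l) contributes 5
|[w]| = 15

15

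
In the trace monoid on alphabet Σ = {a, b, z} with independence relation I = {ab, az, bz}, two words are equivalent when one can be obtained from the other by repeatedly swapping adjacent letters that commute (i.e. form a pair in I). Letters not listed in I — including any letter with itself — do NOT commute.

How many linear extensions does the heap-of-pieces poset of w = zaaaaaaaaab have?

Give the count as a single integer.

110

#0=z has no predecessor
#1=a has no predecessor
#2=a depends on [1:a]
#3=a depends on [2:a]
#4=a depends on [3:a]
#5=a depends on [4:a]
#6=a depends on [5:a]
#7=a depends on [6:a]
#8=a depends on [7:a]
#9=a depends on [8:a]
#10=b has no predecessor
sources: [0:z, 1:a, 10:b]
N(rest) = Σ N(rest − s) over sources s of rest; N(one piece) = 1:
  size 1 → [0]=1  [9]=1  [10]=1
  size 2 → [0,9]=2  [0,10]=2  [8,9]=1  [9,10]=2
  size 3 → [0,8,9]=3  [0,9,10]=6  [7,8,9]=1  [8,9,10]=3
  size 4 → [0,7,8,9]=4  [0,8,9,10]=12  [6,7,8,9]=1  [7,8,9,10]=4
  size 5 → [0,6,7,8,9]=5  [0,7,8,9,10]=20  [5,6,7,8,9]=1  [6,7,8,9,10]=5
  size 6 → [0,5,6,7,8,9]=6  [0,6,7,8,9,10]=30  [4,5,6,7,8,9]=1  [5,6,7,8,9,10]=6
  size 7 → [0,4,5,6,7,8,9]=7  [0,5,6,7,8,9,10]=42  [3,4,5,6,7,8,9]=1  [4,5,6,7,8,9,10]=7
  size 8 → [0,3,4,5,6,7,8,9]=8  [0,4,5,6,7,8,9,10]=56  [2,3,4,5,6,7,8,9]=1  [3,4,5,6,7,8,9,10]=8
  size 9 → [0,2,3,4,5,6,7,8,9]=9  [0,3,4,5,6,7,8,9,10]=72  [1,2,3,4,5,6,7,8,9]=1  [2,3,4,5,6,7,8,9,10]=9
  first=0(z) contributes 10
  first=1(a) contributes 90
  first=10(b) contributes 10
|[w]| = 110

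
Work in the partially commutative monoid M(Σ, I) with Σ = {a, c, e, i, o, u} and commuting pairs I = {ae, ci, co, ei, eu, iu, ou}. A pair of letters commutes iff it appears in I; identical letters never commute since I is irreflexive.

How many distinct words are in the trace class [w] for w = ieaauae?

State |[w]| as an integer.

piece 0:i — minimal
piece 1:e — minimal
piece 2:a rests on {0:i}
piece 3:a rests on {2:a}
piece 4:u rests on {3:a}
piece 5:a rests on {4:u}
piece 6:e rests on {1:e}
minimal pieces: {0:i, 1:e}
ways to finish when only these pieces remain (= sum over removing one remaining piece with nothing left below it):
  1 left: {5}→1  {6}→1
  2 left: {1,6}→1  {4,5}→1  {5,6}→2
  3 left: {1,5,6}→3  {3,4,5}→1  {4,5,6}→3
  4 left: {1,4,5,6}→6  {2,3,4,5}→1  {3,4,5,6}→4
  5 left: {0,2,3,4,5}→1  {1,3,4,5,6}→10  {2,3,4,5,6}→5
  placing 0:i first → 15 extensions
  placing 1:e first → 6 extensions
total linear extensions = 21

21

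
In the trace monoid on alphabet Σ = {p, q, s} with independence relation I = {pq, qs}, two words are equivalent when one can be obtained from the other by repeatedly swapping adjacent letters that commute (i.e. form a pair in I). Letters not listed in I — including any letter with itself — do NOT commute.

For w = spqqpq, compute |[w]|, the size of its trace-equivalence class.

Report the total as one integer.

drop 0:s onto floor
drop 1:p onto {0:s}
drop 2:q onto floor
drop 3:q onto {2:q}
drop 4:p onto {1:p}
drop 5:q onto {3:q}
ground layer = {0:s, 2:q}
drop-orders for the pieces not yet dropped (sum over which currently-grounded one goes next):
  1 to go: {4} 1  {5} 1
  2 to go: {1,4} 1  {3,5} 1  {4,5} 2
  3 to go: {0,1,4} 1  {1,4,5} 3  {2,3,5} 1  {3,4,5} 3
  4 to go: {0,1,4,5} 4  {1,3,4,5} 6  {2,3,4,5} 4
  if 0:s drops first: 10 orders
  if 2:q drops first: 10 orders
heap linearizations: 20

20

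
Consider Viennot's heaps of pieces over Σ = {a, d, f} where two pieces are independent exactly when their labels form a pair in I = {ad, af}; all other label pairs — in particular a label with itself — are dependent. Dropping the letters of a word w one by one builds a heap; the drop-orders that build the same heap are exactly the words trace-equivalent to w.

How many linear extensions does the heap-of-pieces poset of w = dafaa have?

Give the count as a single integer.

0(d) covers ∅
1(a) covers ∅
2(f) covers 0:d
3(a) covers 1:a
4(a) covers 3:a
floor of heap: 0:d, 1:a
completions by unplaced set U, small U first (add the entries for U minus each lowest piece of U):
  |U|=1: {2}:1  {4}:1
  |U|=2: {0,2}:1  {2,4}:2  {3,4}:1
  |U|=3: {0,2,4}:3  {1,3,4}:1  {2,3,4}:3
  start at 0(d): 4
  start at 1(a): 6
sum over floor = 10

10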